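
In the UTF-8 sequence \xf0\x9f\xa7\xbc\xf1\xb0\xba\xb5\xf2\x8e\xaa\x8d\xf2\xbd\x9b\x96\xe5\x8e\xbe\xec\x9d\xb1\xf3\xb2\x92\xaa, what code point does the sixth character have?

U+C771

Offset 0: leading byte 0xF0 = 11110000 → 4-byte char #1 = F0 9F A7 BC.
Offset 4: leading byte 0xF1 = 11110001 → 4-byte char #2 = F1 B0 BA B5.
Offset 8: leading byte 0xF2 = 11110010 → 4-byte char #3 = F2 8E AA 8D.
Offset 12: leading byte 0xF2 = 11110010 → 4-byte char #4 = F2 BD 9B 96.
Offset 16: leading byte 0xE5 = 11100101 → 3-byte char #5 = E5 8E BE.
Offset 19: leading byte 0xEC = 11101100 → 3-byte char #6 = EC 9D B1.
Leading byte 0xEC = 11101100 matches 1110xxxx → 3-byte sequence.
Byte 1: 0xEC = 11101100, payload 1100 (4 bits).
Byte 2: 0x9D = 10011101 (10xxxxxx ✓), payload 011101.
Byte 3: 0xB1 = 10110001 (10xxxxxx ✓), payload 110001.
Concatenate: 1100011101110001 = 0xC771 (16 bits → U+C771).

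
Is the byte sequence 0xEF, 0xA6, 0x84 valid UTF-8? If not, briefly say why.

Leading byte 0xEF = 11101111 → 3-byte form.
Continuation bytes 0xA6=10100110, 0x84=10000100 all match 10xxxxxx.
Decoded value 0xF984 is ≥ 0x800 (shortest form) and not a surrogate.

valid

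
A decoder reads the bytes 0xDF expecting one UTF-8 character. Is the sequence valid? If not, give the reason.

Leading byte 0xDF = 11011111 → 2-byte form, but only 1 byte is present.

invalid (sequence truncated)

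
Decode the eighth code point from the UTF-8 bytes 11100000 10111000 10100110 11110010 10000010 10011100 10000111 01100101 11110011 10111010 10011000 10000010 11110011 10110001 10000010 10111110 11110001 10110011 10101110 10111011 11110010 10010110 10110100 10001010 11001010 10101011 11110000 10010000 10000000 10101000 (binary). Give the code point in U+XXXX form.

U+02AB

Offset 0: leading byte 0xE0 = 11100000 → 3-byte char #1 = E0 B8 A6.
Offset 3: leading byte 0xF2 = 11110010 → 4-byte char #2 = F2 82 9C 87.
Offset 7: leading byte 0x65 = 01100101 → 1-byte char #3 = 65.
Offset 8: leading byte 0xF3 = 11110011 → 4-byte char #4 = F3 BA 98 82.
Offset 12: leading byte 0xF3 = 11110011 → 4-byte char #5 = F3 B1 82 BE.
Offset 16: leading byte 0xF1 = 11110001 → 4-byte char #6 = F1 B3 AE BB.
Offset 20: leading byte 0xF2 = 11110010 → 4-byte char #7 = F2 96 B4 8A.
Offset 24: leading byte 0xCA = 11001010 → 2-byte char #8 = CA AB.
Leading byte 0xCA = 11001010 matches 110xxxxx → 2-byte sequence.
Byte 1: 0xCA = 11001010, payload 01010 (5 bits).
Byte 2: 0xAB = 10101011 (10xxxxxx ✓), payload 101011.
Concatenate: 01010101011 = 0x2AB (11 bits → U+02AB).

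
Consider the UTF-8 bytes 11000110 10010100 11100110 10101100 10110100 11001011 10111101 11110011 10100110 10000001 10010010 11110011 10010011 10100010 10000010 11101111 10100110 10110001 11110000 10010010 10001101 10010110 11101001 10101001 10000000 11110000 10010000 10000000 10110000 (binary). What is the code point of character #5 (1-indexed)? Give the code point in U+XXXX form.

U+D3882

Offset 0: leading byte 0xC6 = 11000110 → 2-byte char #1 = C6 94.
Offset 2: leading byte 0xE6 = 11100110 → 3-byte char #2 = E6 AC B4.
Offset 5: leading byte 0xCB = 11001011 → 2-byte char #3 = CB BD.
Offset 7: leading byte 0xF3 = 11110011 → 4-byte char #4 = F3 A6 81 92.
Offset 11: leading byte 0xF3 = 11110011 → 4-byte char #5 = F3 93 A2 82.
Leading byte 0xF3 = 11110011 matches 11110xxx → 4-byte sequence.
Byte 1: 0xF3 = 11110011, payload 011 (3 bits).
Byte 2: 0x93 = 10010011 (10xxxxxx ✓), payload 010011.
Byte 3: 0xA2 = 10100010 (10xxxxxx ✓), payload 100010.
Byte 4: 0x82 = 10000010 (10xxxxxx ✓), payload 000010.
Concatenate: 011010011100010000010 = 0xD3882 (21 bits → U+D3882).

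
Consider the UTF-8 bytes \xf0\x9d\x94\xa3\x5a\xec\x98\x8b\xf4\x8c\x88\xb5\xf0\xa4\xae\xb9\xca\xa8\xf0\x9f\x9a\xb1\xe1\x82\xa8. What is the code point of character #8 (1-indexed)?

U+10A8

Offset 0: leading byte 0xF0 = 11110000 → 4-byte char #1 = F0 9D 94 A3.
Offset 4: leading byte 0x5A = 01011010 → 1-byte char #2 = 5A.
Offset 5: leading byte 0xEC = 11101100 → 3-byte char #3 = EC 98 8B.
Offset 8: leading byte 0xF4 = 11110100 → 4-byte char #4 = F4 8C 88 B5.
Offset 12: leading byte 0xF0 = 11110000 → 4-byte char #5 = F0 A4 AE B9.
Offset 16: leading byte 0xCA = 11001010 → 2-byte char #6 = CA A8.
Offset 18: leading byte 0xF0 = 11110000 → 4-byte char #7 = F0 9F 9A B1.
Offset 22: leading byte 0xE1 = 11100001 → 3-byte char #8 = E1 82 A8.
Leading byte 0xE1 = 11100001 matches 1110xxxx → 3-byte sequence.
Byte 1: 0xE1 = 11100001, payload 0001 (4 bits).
Byte 2: 0x82 = 10000010 (10xxxxxx ✓), payload 000010.
Byte 3: 0xA8 = 10101000 (10xxxxxx ✓), payload 101000.
Concatenate: 0001000010101000 = 0x10A8 (16 bits → U+10A8).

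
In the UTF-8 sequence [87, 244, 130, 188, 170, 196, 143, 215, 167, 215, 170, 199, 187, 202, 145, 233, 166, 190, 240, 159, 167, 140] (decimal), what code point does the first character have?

Offset 0: leading byte 0x57 = 01010111 → 1-byte char #1 = 57.
Leading byte 0x57 = 01010111 matches 0xxxxxxx → 1-byte sequence.
Byte 1: 0x57 = 01010111, payload 1010111 (7 bits).
Concatenate: 1010111 = 0x57 (7 bits → U+0057).

U+0057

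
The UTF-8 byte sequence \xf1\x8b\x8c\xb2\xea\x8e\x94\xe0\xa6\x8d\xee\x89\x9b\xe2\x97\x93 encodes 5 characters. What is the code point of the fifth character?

U+25D3

Offset 0: leading byte 0xF1 = 11110001 → 4-byte char #1 = F1 8B 8C B2.
Offset 4: leading byte 0xEA = 11101010 → 3-byte char #2 = EA 8E 94.
Offset 7: leading byte 0xE0 = 11100000 → 3-byte char #3 = E0 A6 8D.
Offset 10: leading byte 0xEE = 11101110 → 3-byte char #4 = EE 89 9B.
Offset 13: leading byte 0xE2 = 11100010 → 3-byte char #5 = E2 97 93.
Leading byte 0xE2 = 11100010 matches 1110xxxx → 3-byte sequence.
Byte 1: 0xE2 = 11100010, payload 0010 (4 bits).
Byte 2: 0x97 = 10010111 (10xxxxxx ✓), payload 010111.
Byte 3: 0x93 = 10010011 (10xxxxxx ✓), payload 010011.
Concatenate: 0010010111010011 = 0x25D3 (16 bits → U+25D3).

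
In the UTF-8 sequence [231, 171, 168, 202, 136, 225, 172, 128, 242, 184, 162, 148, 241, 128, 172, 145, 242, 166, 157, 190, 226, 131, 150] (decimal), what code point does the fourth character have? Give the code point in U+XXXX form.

U+B8894

Offset 0: leading byte 0xE7 = 11100111 → 3-byte char #1 = E7 AB A8.
Offset 3: leading byte 0xCA = 11001010 → 2-byte char #2 = CA 88.
Offset 5: leading byte 0xE1 = 11100001 → 3-byte char #3 = E1 AC 80.
Offset 8: leading byte 0xF2 = 11110010 → 4-byte char #4 = F2 B8 A2 94.
Leading byte 0xF2 = 11110010 matches 11110xxx → 4-byte sequence.
Byte 1: 0xF2 = 11110010, payload 010 (3 bits).
Byte 2: 0xB8 = 10111000 (10xxxxxx ✓), payload 111000.
Byte 3: 0xA2 = 10100010 (10xxxxxx ✓), payload 100010.
Byte 4: 0x94 = 10010100 (10xxxxxx ✓), payload 010100.
Concatenate: 010111000100010010100 = 0xB8894 (21 bits → U+B8894).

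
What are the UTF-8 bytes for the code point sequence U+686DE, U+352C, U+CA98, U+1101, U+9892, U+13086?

F1 A8 9B 9E E3 94 AC EC AA 98 E1 84 81 E9 A2 92 F0 93 82 86

U+686DE: 4-byte form → F1 A8 9B 9E.
U+352C: 3-byte form → E3 94 AC.
U+CA98: 3-byte form → EC AA 98.
U+1101: 3-byte form → E1 84 81.
U+9892: 3-byte form → E9 A2 92.
U+13086: 4-byte form → F0 93 82 86.
Concatenated (20 bytes): F1 A8 9B 9E E3 94 AC EC AA 98 E1 84 81 E9 A2 92 F0 93 82 86.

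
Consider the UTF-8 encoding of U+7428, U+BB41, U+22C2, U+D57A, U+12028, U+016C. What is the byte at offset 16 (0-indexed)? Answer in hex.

0xC5

U+7428 → 3-byte form E7 90 A8 at offsets 0–2.
U+BB41 → 3-byte form EB AD 81 at offsets 3–5.
U+22C2 → 3-byte form E2 8B 82 at offsets 6–8.
U+D57A → 3-byte form ED 95 BA at offsets 9–11.
U+12028 → 4-byte form F0 92 80 A8 at offsets 12–15.
U+016C → 2-byte form C5 AC at offsets 16–17.
Offset 16 falls in char 6's range; it's byte 1 of C5 AC = 0xC5.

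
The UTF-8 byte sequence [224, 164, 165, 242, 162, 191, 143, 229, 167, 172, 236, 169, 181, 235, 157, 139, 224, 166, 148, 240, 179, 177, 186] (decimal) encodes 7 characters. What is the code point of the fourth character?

Offset 0: leading byte 0xE0 = 11100000 → 3-byte char #1 = E0 A4 A5.
Offset 3: leading byte 0xF2 = 11110010 → 4-byte char #2 = F2 A2 BF 8F.
Offset 7: leading byte 0xE5 = 11100101 → 3-byte char #3 = E5 A7 AC.
Offset 10: leading byte 0xEC = 11101100 → 3-byte char #4 = EC A9 B5.
Leading byte 0xEC = 11101100 matches 1110xxxx → 3-byte sequence.
Byte 1: 0xEC = 11101100, payload 1100 (4 bits).
Byte 2: 0xA9 = 10101001 (10xxxxxx ✓), payload 101001.
Byte 3: 0xB5 = 10110101 (10xxxxxx ✓), payload 110101.
Concatenate: 1100101001110101 = 0xCA75 (16 bits → U+CA75).

U+CA75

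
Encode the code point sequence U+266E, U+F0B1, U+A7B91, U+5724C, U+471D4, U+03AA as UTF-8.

U+266E: 3-byte form → E2 99 AE.
U+F0B1: 3-byte form → EF 82 B1.
U+A7B91: 4-byte form → F2 A7 AE 91.
U+5724C: 4-byte form → F1 97 89 8C.
U+471D4: 4-byte form → F1 87 87 94.
U+03AA: 2-byte form → CE AA.
Concatenated (20 bytes): E2 99 AE EF 82 B1 F2 A7 AE 91 F1 97 89 8C F1 87 87 94 CE AA.

E2 99 AE EF 82 B1 F2 A7 AE 91 F1 97 89 8C F1 87 87 94 CE AA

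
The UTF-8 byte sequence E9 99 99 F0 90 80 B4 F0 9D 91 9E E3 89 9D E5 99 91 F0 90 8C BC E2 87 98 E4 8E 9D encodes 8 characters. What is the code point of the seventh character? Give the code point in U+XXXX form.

Offset 0: leading byte 0xE9 = 11101001 → 3-byte char #1 = E9 99 99.
Offset 3: leading byte 0xF0 = 11110000 → 4-byte char #2 = F0 90 80 B4.
Offset 7: leading byte 0xF0 = 11110000 → 4-byte char #3 = F0 9D 91 9E.
Offset 11: leading byte 0xE3 = 11100011 → 3-byte char #4 = E3 89 9D.
Offset 14: leading byte 0xE5 = 11100101 → 3-byte char #5 = E5 99 91.
Offset 17: leading byte 0xF0 = 11110000 → 4-byte char #6 = F0 90 8C BC.
Offset 21: leading byte 0xE2 = 11100010 → 3-byte char #7 = E2 87 98.
Leading byte 0xE2 = 11100010 matches 1110xxxx → 3-byte sequence.
Byte 1: 0xE2 = 11100010, payload 0010 (4 bits).
Byte 2: 0x87 = 10000111 (10xxxxxx ✓), payload 000111.
Byte 3: 0x98 = 10011000 (10xxxxxx ✓), payload 011000.
Concatenate: 0010000111011000 = 0x21D8 (16 bits → U+21D8).

U+21D8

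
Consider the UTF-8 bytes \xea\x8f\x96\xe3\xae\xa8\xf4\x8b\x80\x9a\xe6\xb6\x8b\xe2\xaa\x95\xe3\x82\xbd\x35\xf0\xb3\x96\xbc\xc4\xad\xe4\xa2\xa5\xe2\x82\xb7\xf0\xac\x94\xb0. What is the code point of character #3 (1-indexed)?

U+10B01A

Offset 0: leading byte 0xEA = 11101010 → 3-byte char #1 = EA 8F 96.
Offset 3: leading byte 0xE3 = 11100011 → 3-byte char #2 = E3 AE A8.
Offset 6: leading byte 0xF4 = 11110100 → 4-byte char #3 = F4 8B 80 9A.
Leading byte 0xF4 = 11110100 matches 11110xxx → 4-byte sequence.
Byte 1: 0xF4 = 11110100, payload 100 (3 bits).
Byte 2: 0x8B = 10001011 (10xxxxxx ✓), payload 001011.
Byte 3: 0x80 = 10000000 (10xxxxxx ✓), payload 000000.
Byte 4: 0x9A = 10011010 (10xxxxxx ✓), payload 011010.
Concatenate: 100001011000000011010 = 0x10B01A (21 bits → U+10B01A).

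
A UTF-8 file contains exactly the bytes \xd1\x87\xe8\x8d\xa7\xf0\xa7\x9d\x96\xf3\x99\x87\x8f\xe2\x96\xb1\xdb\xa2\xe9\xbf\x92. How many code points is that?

Byte at offset 0: 0xD1 = 11010001 → 2-byte char (#1). Advance 2.
Byte at offset 2: 0xE8 = 11101000 → 3-byte char (#2). Advance 3.
Byte at offset 5: 0xF0 = 11110000 → 4-byte char (#3). Advance 4.
Byte at offset 9: 0xF3 = 11110011 → 4-byte char (#4). Advance 4.
Byte at offset 13: 0xE2 = 11100010 → 3-byte char (#5). Advance 3.
Byte at offset 16: 0xDB = 11011011 → 2-byte char (#6). Advance 2.
Byte at offset 18: 0xE9 = 11101001 → 3-byte char (#7). Advance 3.
Reached end at offset 21 after 7 code points.

7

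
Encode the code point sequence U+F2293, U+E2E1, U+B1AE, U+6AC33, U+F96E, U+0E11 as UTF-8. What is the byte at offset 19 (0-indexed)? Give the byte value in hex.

0x91

U+F2293 → 4-byte form F3 B2 8A 93 at offsets 0–3.
U+E2E1 → 3-byte form EE 8B A1 at offsets 4–6.
U+B1AE → 3-byte form EB 86 AE at offsets 7–9.
U+6AC33 → 4-byte form F1 AA B0 B3 at offsets 10–13.
U+F96E → 3-byte form EF A5 AE at offsets 14–16.
U+0E11 → 3-byte form E0 B8 91 at offsets 17–19.
Offset 19 falls in char 6's range; it's byte 3 of E0 B8 91 = 0x91.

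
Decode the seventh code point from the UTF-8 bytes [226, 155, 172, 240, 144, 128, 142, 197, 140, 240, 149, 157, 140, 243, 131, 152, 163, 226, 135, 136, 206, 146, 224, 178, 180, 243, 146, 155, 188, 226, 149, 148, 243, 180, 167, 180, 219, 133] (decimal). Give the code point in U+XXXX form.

Offset 0: leading byte 0xE2 = 11100010 → 3-byte char #1 = E2 9B AC.
Offset 3: leading byte 0xF0 = 11110000 → 4-byte char #2 = F0 90 80 8E.
Offset 7: leading byte 0xC5 = 11000101 → 2-byte char #3 = C5 8C.
Offset 9: leading byte 0xF0 = 11110000 → 4-byte char #4 = F0 95 9D 8C.
Offset 13: leading byte 0xF3 = 11110011 → 4-byte char #5 = F3 83 98 A3.
Offset 17: leading byte 0xE2 = 11100010 → 3-byte char #6 = E2 87 88.
Offset 20: leading byte 0xCE = 11001110 → 2-byte char #7 = CE 92.
Leading byte 0xCE = 11001110 matches 110xxxxx → 2-byte sequence.
Byte 1: 0xCE = 11001110, payload 01110 (5 bits).
Byte 2: 0x92 = 10010010 (10xxxxxx ✓), payload 010010.
Concatenate: 01110010010 = 0x392 (11 bits → U+0392).

U+0392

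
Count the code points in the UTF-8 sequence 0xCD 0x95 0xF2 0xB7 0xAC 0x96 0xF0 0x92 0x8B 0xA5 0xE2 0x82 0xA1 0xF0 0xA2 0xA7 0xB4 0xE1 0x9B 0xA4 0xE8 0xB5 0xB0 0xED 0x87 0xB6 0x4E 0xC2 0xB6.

10

Byte at offset 0: 0xCD = 11001101 → 2-byte char (#1). Advance 2.
Byte at offset 2: 0xF2 = 11110010 → 4-byte char (#2). Advance 4.
Byte at offset 6: 0xF0 = 11110000 → 4-byte char (#3). Advance 4.
Byte at offset 10: 0xE2 = 11100010 → 3-byte char (#4). Advance 3.
Byte at offset 13: 0xF0 = 11110000 → 4-byte char (#5). Advance 4.
Byte at offset 17: 0xE1 = 11100001 → 3-byte char (#6). Advance 3.
Byte at offset 20: 0xE8 = 11101000 → 3-byte char (#7). Advance 3.
Byte at offset 23: 0xED = 11101101 → 3-byte char (#8). Advance 3.
Byte at offset 26: 0x4E = 01001110 → 1-byte char (#9). Advance 1.
Byte at offset 27: 0xC2 = 11000010 → 2-byte char (#10). Advance 2.
Reached end at offset 29 after 10 code points.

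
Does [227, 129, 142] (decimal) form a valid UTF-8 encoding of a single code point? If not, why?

valid

Leading byte 0xE3 = 11100011 → 3-byte form.
Continuation bytes 0x81=10000001, 0x8E=10001110 all match 10xxxxxx.
Decoded value 0x304E is ≥ 0x800 (shortest form) and not a surrogate.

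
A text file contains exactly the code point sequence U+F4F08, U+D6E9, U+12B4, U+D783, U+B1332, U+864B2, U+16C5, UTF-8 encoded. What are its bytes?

U+F4F08: 4-byte form → F3 B4 BC 88.
U+D6E9: 3-byte form → ED 9B A9.
U+12B4: 3-byte form → E1 8A B4.
U+D783: 3-byte form → ED 9E 83.
U+B1332: 4-byte form → F2 B1 8C B2.
U+864B2: 4-byte form → F2 86 92 B2.
U+16C5: 3-byte form → E1 9B 85.
Concatenated (24 bytes): F3 B4 BC 88 ED 9B A9 E1 8A B4 ED 9E 83 F2 B1 8C B2 F2 86 92 B2 E1 9B 85.

F3 B4 BC 88 ED 9B A9 E1 8A B4 ED 9E 83 F2 B1 8C B2 F2 86 92 B2 E1 9B 85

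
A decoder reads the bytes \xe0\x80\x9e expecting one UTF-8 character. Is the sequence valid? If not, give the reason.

Leading byte 0xE0 = 11100000 → 3-byte form.
Continuation bytes all match 10xxxxxx. Payload decodes to 0x1E.
But 0x1E < 0x800, the minimum for a 3-byte sequence — this is an overlong encoding.

invalid (overlong encoding)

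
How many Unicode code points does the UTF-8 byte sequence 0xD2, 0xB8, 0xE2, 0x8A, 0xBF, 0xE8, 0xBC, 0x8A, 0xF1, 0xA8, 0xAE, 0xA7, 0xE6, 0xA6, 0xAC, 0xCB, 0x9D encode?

Byte at offset 0: 0xD2 = 11010010 → 2-byte char (#1). Advance 2.
Byte at offset 2: 0xE2 = 11100010 → 3-byte char (#2). Advance 3.
Byte at offset 5: 0xE8 = 11101000 → 3-byte char (#3). Advance 3.
Byte at offset 8: 0xF1 = 11110001 → 4-byte char (#4). Advance 4.
Byte at offset 12: 0xE6 = 11100110 → 3-byte char (#5). Advance 3.
Byte at offset 15: 0xCB = 11001011 → 2-byte char (#6). Advance 2.
Reached end at offset 17 after 6 code points.

6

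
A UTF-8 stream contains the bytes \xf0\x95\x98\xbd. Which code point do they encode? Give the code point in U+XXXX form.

U+1563D

Leading byte 0xF0 = 11110000 matches 11110xxx → 4-byte sequence.
Byte 1: 0xF0 = 11110000, payload 000 (3 bits).
Byte 2: 0x95 = 10010101 (10xxxxxx ✓), payload 010101.
Byte 3: 0x98 = 10011000 (10xxxxxx ✓), payload 011000.
Byte 4: 0xBD = 10111101 (10xxxxxx ✓), payload 111101.
Concatenate: 000010101011000111101 = 0x1563D (21 bits → U+1563D).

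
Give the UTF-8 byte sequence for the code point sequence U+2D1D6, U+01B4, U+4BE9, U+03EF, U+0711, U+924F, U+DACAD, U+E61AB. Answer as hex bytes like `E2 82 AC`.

U+2D1D6: 4-byte form → F0 AD 87 96.
U+01B4: 2-byte form → C6 B4.
U+4BE9: 3-byte form → E4 AF A9.
U+03EF: 2-byte form → CF AF.
U+0711: 2-byte form → DC 91.
U+924F: 3-byte form → E9 89 8F.
U+DACAD: 4-byte form → F3 9A B2 AD.
U+E61AB: 4-byte form → F3 A6 86 AB.
Concatenated (24 bytes): F0 AD 87 96 C6 B4 E4 AF A9 CF AF DC 91 E9 89 8F F3 9A B2 AD F3 A6 86 AB.

F0 AD 87 96 C6 B4 E4 AF A9 CF AF DC 91 E9 89 8F F3 9A B2 AD F3 A6 86 AB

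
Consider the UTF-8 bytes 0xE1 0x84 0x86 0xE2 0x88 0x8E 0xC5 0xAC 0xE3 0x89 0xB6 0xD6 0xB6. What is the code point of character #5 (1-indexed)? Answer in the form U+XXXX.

U+05B6

Offset 0: leading byte 0xE1 = 11100001 → 3-byte char #1 = E1 84 86.
Offset 3: leading byte 0xE2 = 11100010 → 3-byte char #2 = E2 88 8E.
Offset 6: leading byte 0xC5 = 11000101 → 2-byte char #3 = C5 AC.
Offset 8: leading byte 0xE3 = 11100011 → 3-byte char #4 = E3 89 B6.
Offset 11: leading byte 0xD6 = 11010110 → 2-byte char #5 = D6 B6.
Leading byte 0xD6 = 11010110 matches 110xxxxx → 2-byte sequence.
Byte 1: 0xD6 = 11010110, payload 10110 (5 bits).
Byte 2: 0xB6 = 10110110 (10xxxxxx ✓), payload 110110.
Concatenate: 10110110110 = 0x5B6 (11 bits → U+05B6).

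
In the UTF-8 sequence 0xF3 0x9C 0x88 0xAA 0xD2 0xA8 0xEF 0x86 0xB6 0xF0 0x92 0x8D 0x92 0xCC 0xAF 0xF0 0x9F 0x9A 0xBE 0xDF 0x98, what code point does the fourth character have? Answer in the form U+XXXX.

U+12352

Offset 0: leading byte 0xF3 = 11110011 → 4-byte char #1 = F3 9C 88 AA.
Offset 4: leading byte 0xD2 = 11010010 → 2-byte char #2 = D2 A8.
Offset 6: leading byte 0xEF = 11101111 → 3-byte char #3 = EF 86 B6.
Offset 9: leading byte 0xF0 = 11110000 → 4-byte char #4 = F0 92 8D 92.
Leading byte 0xF0 = 11110000 matches 11110xxx → 4-byte sequence.
Byte 1: 0xF0 = 11110000, payload 000 (3 bits).
Byte 2: 0x92 = 10010010 (10xxxxxx ✓), payload 010010.
Byte 3: 0x8D = 10001101 (10xxxxxx ✓), payload 001101.
Byte 4: 0x92 = 10010010 (10xxxxxx ✓), payload 010010.
Concatenate: 000010010001101010010 = 0x12352 (21 bits → U+12352).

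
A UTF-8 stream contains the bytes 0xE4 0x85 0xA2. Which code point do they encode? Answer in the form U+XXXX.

Leading byte 0xE4 = 11100100 matches 1110xxxx → 3-byte sequence.
Byte 1: 0xE4 = 11100100, payload 0100 (4 bits).
Byte 2: 0x85 = 10000101 (10xxxxxx ✓), payload 000101.
Byte 3: 0xA2 = 10100010 (10xxxxxx ✓), payload 100010.
Concatenate: 0100000101100010 = 0x4162 (16 bits → U+4162).

U+4162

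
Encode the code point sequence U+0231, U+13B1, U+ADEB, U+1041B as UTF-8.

U+0231: 2-byte form → C8 B1.
U+13B1: 3-byte form → E1 8E B1.
U+ADEB: 3-byte form → EA B7 AB.
U+1041B: 4-byte form → F0 90 90 9B.
Concatenated (12 bytes): C8 B1 E1 8E B1 EA B7 AB F0 90 90 9B.

C8 B1 E1 8E B1 EA B7 AB F0 90 90 9B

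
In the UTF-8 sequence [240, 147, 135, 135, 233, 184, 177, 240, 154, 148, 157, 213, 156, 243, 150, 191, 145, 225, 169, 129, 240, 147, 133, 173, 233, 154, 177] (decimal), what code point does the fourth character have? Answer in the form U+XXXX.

Offset 0: leading byte 0xF0 = 11110000 → 4-byte char #1 = F0 93 87 87.
Offset 4: leading byte 0xE9 = 11101001 → 3-byte char #2 = E9 B8 B1.
Offset 7: leading byte 0xF0 = 11110000 → 4-byte char #3 = F0 9A 94 9D.
Offset 11: leading byte 0xD5 = 11010101 → 2-byte char #4 = D5 9C.
Leading byte 0xD5 = 11010101 matches 110xxxxx → 2-byte sequence.
Byte 1: 0xD5 = 11010101, payload 10101 (5 bits).
Byte 2: 0x9C = 10011100 (10xxxxxx ✓), payload 011100.
Concatenate: 10101011100 = 0x55C (11 bits → U+055C).

U+055C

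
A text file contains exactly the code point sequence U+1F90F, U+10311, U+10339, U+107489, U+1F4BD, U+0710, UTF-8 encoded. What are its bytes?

F0 9F A4 8F F0 90 8C 91 F0 90 8C B9 F4 87 92 89 F0 9F 92 BD DC 90

U+1F90F: 4-byte form → F0 9F A4 8F.
U+10311: 4-byte form → F0 90 8C 91.
U+10339: 4-byte form → F0 90 8C B9.
U+107489: 4-byte form → F4 87 92 89.
U+1F4BD: 4-byte form → F0 9F 92 BD.
U+0710: 2-byte form → DC 90.
Concatenated (22 bytes): F0 9F A4 8F F0 90 8C 91 F0 90 8C B9 F4 87 92 89 F0 9F 92 BD DC 90.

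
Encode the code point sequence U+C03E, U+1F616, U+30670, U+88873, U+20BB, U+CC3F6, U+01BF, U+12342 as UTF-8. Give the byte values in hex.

U+C03E: 3-byte form → EC 80 BE.
U+1F616: 4-byte form → F0 9F 98 96.
U+30670: 4-byte form → F0 B0 99 B0.
U+88873: 4-byte form → F2 88 A1 B3.
U+20BB: 3-byte form → E2 82 BB.
U+CC3F6: 4-byte form → F3 8C 8F B6.
U+01BF: 2-byte form → C6 BF.
U+12342: 4-byte form → F0 92 8D 82.
Concatenated (28 bytes): EC 80 BE F0 9F 98 96 F0 B0 99 B0 F2 88 A1 B3 E2 82 BB F3 8C 8F B6 C6 BF F0 92 8D 82.

EC 80 BE F0 9F 98 96 F0 B0 99 B0 F2 88 A1 B3 E2 82 BB F3 8C 8F B6 C6 BF F0 92 8D 82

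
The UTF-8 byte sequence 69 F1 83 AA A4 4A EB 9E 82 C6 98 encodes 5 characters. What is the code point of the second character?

Offset 0: leading byte 0x69 = 01101001 → 1-byte char #1 = 69.
Offset 1: leading byte 0xF1 = 11110001 → 4-byte char #2 = F1 83 AA A4.
Leading byte 0xF1 = 11110001 matches 11110xxx → 4-byte sequence.
Byte 1: 0xF1 = 11110001, payload 001 (3 bits).
Byte 2: 0x83 = 10000011 (10xxxxxx ✓), payload 000011.
Byte 3: 0xAA = 10101010 (10xxxxxx ✓), payload 101010.
Byte 4: 0xA4 = 10100100 (10xxxxxx ✓), payload 100100.
Concatenate: 001000011101010100100 = 0x43AA4 (21 bits → U+43AA4).

U+43AA4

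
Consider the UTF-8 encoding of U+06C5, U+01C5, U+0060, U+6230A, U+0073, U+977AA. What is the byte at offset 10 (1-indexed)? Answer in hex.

1-indexed offset 10 is 0-indexed offset 9.
U+06C5 → 2-byte form DB 85 at offsets 0–1.
U+01C5 → 2-byte form C7 85 at offsets 2–3.
U+0060 → 1-byte form 60 at offsets 4–4.
U+6230A → 4-byte form F1 A2 8C 8A at offsets 5–8.
U+0073 → 1-byte form 73 at offsets 9–9.
Offset 9 falls in char 5's range; it's byte 1 of 73 = 0x73.

0x73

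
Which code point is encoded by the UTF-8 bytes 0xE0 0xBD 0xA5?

U+0F65

Leading byte 0xE0 = 11100000 matches 1110xxxx → 3-byte sequence.
Byte 1: 0xE0 = 11100000, payload 0000 (4 bits).
Byte 2: 0xBD = 10111101 (10xxxxxx ✓), payload 111101.
Byte 3: 0xA5 = 10100101 (10xxxxxx ✓), payload 100101.
Concatenate: 0000111101100101 = 0xF65 (16 bits → U+0F65).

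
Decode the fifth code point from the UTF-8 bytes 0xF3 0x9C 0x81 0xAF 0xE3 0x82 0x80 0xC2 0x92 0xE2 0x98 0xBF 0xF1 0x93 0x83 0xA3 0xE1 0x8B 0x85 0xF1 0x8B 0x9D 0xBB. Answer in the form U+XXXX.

U+530E3

Offset 0: leading byte 0xF3 = 11110011 → 4-byte char #1 = F3 9C 81 AF.
Offset 4: leading byte 0xE3 = 11100011 → 3-byte char #2 = E3 82 80.
Offset 7: leading byte 0xC2 = 11000010 → 2-byte char #3 = C2 92.
Offset 9: leading byte 0xE2 = 11100010 → 3-byte char #4 = E2 98 BF.
Offset 12: leading byte 0xF1 = 11110001 → 4-byte char #5 = F1 93 83 A3.
Leading byte 0xF1 = 11110001 matches 11110xxx → 4-byte sequence.
Byte 1: 0xF1 = 11110001, payload 001 (3 bits).
Byte 2: 0x93 = 10010011 (10xxxxxx ✓), payload 010011.
Byte 3: 0x83 = 10000011 (10xxxxxx ✓), payload 000011.
Byte 4: 0xA3 = 10100011 (10xxxxxx ✓), payload 100011.
Concatenate: 001010011000011100011 = 0x530E3 (21 bits → U+530E3).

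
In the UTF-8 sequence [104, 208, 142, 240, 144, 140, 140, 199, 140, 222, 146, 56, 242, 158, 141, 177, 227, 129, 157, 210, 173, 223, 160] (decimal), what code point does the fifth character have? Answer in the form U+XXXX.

Offset 0: leading byte 0x68 = 01101000 → 1-byte char #1 = 68.
Offset 1: leading byte 0xD0 = 11010000 → 2-byte char #2 = D0 8E.
Offset 3: leading byte 0xF0 = 11110000 → 4-byte char #3 = F0 90 8C 8C.
Offset 7: leading byte 0xC7 = 11000111 → 2-byte char #4 = C7 8C.
Offset 9: leading byte 0xDE = 11011110 → 2-byte char #5 = DE 92.
Leading byte 0xDE = 11011110 matches 110xxxxx → 2-byte sequence.
Byte 1: 0xDE = 11011110, payload 11110 (5 bits).
Byte 2: 0x92 = 10010010 (10xxxxxx ✓), payload 010010.
Concatenate: 11110010010 = 0x792 (11 bits → U+0792).

U+0792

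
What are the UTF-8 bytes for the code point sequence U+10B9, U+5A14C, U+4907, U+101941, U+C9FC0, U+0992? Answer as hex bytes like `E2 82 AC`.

E1 82 B9 F1 9A 85 8C E4 A4 87 F4 81 A5 81 F3 89 BF 80 E0 A6 92

U+10B9: 3-byte form → E1 82 B9.
U+5A14C: 4-byte form → F1 9A 85 8C.
U+4907: 3-byte form → E4 A4 87.
U+101941: 4-byte form → F4 81 A5 81.
U+C9FC0: 4-byte form → F3 89 BF 80.
U+0992: 3-byte form → E0 A6 92.
Concatenated (21 bytes): E1 82 B9 F1 9A 85 8C E4 A4 87 F4 81 A5 81 F3 89 BF 80 E0 A6 92.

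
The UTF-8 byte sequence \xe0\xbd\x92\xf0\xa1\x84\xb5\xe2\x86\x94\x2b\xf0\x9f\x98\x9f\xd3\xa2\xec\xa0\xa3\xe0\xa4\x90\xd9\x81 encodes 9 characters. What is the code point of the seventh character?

U+C823

Offset 0: leading byte 0xE0 = 11100000 → 3-byte char #1 = E0 BD 92.
Offset 3: leading byte 0xF0 = 11110000 → 4-byte char #2 = F0 A1 84 B5.
Offset 7: leading byte 0xE2 = 11100010 → 3-byte char #3 = E2 86 94.
Offset 10: leading byte 0x2B = 00101011 → 1-byte char #4 = 2B.
Offset 11: leading byte 0xF0 = 11110000 → 4-byte char #5 = F0 9F 98 9F.
Offset 15: leading byte 0xD3 = 11010011 → 2-byte char #6 = D3 A2.
Offset 17: leading byte 0xEC = 11101100 → 3-byte char #7 = EC A0 A3.
Leading byte 0xEC = 11101100 matches 1110xxxx → 3-byte sequence.
Byte 1: 0xEC = 11101100, payload 1100 (4 bits).
Byte 2: 0xA0 = 10100000 (10xxxxxx ✓), payload 100000.
Byte 3: 0xA3 = 10100011 (10xxxxxx ✓), payload 100011.
Concatenate: 1100100000100011 = 0xC823 (16 bits → U+C823).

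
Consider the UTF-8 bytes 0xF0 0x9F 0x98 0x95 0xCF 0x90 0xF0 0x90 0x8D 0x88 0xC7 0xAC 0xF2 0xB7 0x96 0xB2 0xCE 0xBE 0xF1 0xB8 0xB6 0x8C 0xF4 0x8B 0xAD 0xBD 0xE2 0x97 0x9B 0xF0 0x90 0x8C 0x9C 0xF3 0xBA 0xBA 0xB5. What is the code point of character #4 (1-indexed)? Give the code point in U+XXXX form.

Offset 0: leading byte 0xF0 = 11110000 → 4-byte char #1 = F0 9F 98 95.
Offset 4: leading byte 0xCF = 11001111 → 2-byte char #2 = CF 90.
Offset 6: leading byte 0xF0 = 11110000 → 4-byte char #3 = F0 90 8D 88.
Offset 10: leading byte 0xC7 = 11000111 → 2-byte char #4 = C7 AC.
Leading byte 0xC7 = 11000111 matches 110xxxxx → 2-byte sequence.
Byte 1: 0xC7 = 11000111, payload 00111 (5 bits).
Byte 2: 0xAC = 10101100 (10xxxxxx ✓), payload 101100.
Concatenate: 00111101100 = 0x1EC (11 bits → U+01EC).

U+01EC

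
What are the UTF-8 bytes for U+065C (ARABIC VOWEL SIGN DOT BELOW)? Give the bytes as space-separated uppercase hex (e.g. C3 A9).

D9 9C

U+065C = 0x65C = 1628 decimal. In range U+0080–U+07FF → 2-byte form: 110xxxxx 10xxxxxx.
Binary (11 bits): 11001011100.
Split 5+6: 11001 | 011100.
Byte 1: 11011001 = 0xD9.
Byte 2: 10011100 = 0x9C.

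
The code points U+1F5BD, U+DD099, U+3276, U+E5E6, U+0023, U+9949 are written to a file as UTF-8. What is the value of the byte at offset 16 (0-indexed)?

0xA5

U+1F5BD → 4-byte form F0 9F 96 BD at offsets 0–3.
U+DD099 → 4-byte form F3 9D 82 99 at offsets 4–7.
U+3276 → 3-byte form E3 89 B6 at offsets 8–10.
U+E5E6 → 3-byte form EE 97 A6 at offsets 11–13.
U+0023 → 1-byte form 23 at offsets 14–14.
U+9949 → 3-byte form E9 A5 89 at offsets 15–17.
Offset 16 falls in char 6's range; it's byte 2 of E9 A5 89 = 0xA5.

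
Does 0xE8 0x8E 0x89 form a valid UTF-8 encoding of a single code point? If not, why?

valid

Leading byte 0xE8 = 11101000 → 3-byte form.
Continuation bytes 0x8E=10001110, 0x89=10001001 all match 10xxxxxx.
Decoded value 0x8389 is ≥ 0x800 (shortest form) and not a surrogate.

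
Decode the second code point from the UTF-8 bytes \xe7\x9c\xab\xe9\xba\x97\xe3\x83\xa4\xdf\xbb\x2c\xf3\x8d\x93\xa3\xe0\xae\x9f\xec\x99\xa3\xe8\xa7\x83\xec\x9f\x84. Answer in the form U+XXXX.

Offset 0: leading byte 0xE7 = 11100111 → 3-byte char #1 = E7 9C AB.
Offset 3: leading byte 0xE9 = 11101001 → 3-byte char #2 = E9 BA 97.
Leading byte 0xE9 = 11101001 matches 1110xxxx → 3-byte sequence.
Byte 1: 0xE9 = 11101001, payload 1001 (4 bits).
Byte 2: 0xBA = 10111010 (10xxxxxx ✓), payload 111010.
Byte 3: 0x97 = 10010111 (10xxxxxx ✓), payload 010111.
Concatenate: 1001111010010111 = 0x9E97 (16 bits → U+9E97).

U+9E97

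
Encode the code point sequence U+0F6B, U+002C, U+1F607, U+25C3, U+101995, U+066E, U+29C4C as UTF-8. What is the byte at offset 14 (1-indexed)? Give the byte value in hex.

0xA6

1-indexed offset 14 is 0-indexed offset 13.
U+0F6B → 3-byte form E0 BD AB at offsets 0–2.
U+002C → 1-byte form 2C at offsets 3–3.
U+1F607 → 4-byte form F0 9F 98 87 at offsets 4–7.
U+25C3 → 3-byte form E2 97 83 at offsets 8–10.
U+101995 → 4-byte form F4 81 A6 95 at offsets 11–14.
Offset 13 falls in char 5's range; it's byte 3 of F4 81 A6 95 = 0xA6.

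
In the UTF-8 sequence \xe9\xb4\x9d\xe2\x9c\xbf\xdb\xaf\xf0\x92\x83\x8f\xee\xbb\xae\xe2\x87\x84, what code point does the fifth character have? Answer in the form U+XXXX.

Offset 0: leading byte 0xE9 = 11101001 → 3-byte char #1 = E9 B4 9D.
Offset 3: leading byte 0xE2 = 11100010 → 3-byte char #2 = E2 9C BF.
Offset 6: leading byte 0xDB = 11011011 → 2-byte char #3 = DB AF.
Offset 8: leading byte 0xF0 = 11110000 → 4-byte char #4 = F0 92 83 8F.
Offset 12: leading byte 0xEE = 11101110 → 3-byte char #5 = EE BB AE.
Leading byte 0xEE = 11101110 matches 1110xxxx → 3-byte sequence.
Byte 1: 0xEE = 11101110, payload 1110 (4 bits).
Byte 2: 0xBB = 10111011 (10xxxxxx ✓), payload 111011.
Byte 3: 0xAE = 10101110 (10xxxxxx ✓), payload 101110.
Concatenate: 1110111011101110 = 0xEEEE (16 bits → U+EEEE).

U+EEEE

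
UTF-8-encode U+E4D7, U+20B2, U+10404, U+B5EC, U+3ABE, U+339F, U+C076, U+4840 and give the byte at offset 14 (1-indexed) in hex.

0xE3

1-indexed offset 14 is 0-indexed offset 13.
U+E4D7 → 3-byte form EE 93 97 at offsets 0–2.
U+20B2 → 3-byte form E2 82 B2 at offsets 3–5.
U+10404 → 4-byte form F0 90 90 84 at offsets 6–9.
U+B5EC → 3-byte form EB 97 AC at offsets 10–12.
U+3ABE → 3-byte form E3 AA BE at offsets 13–15.
Offset 13 falls in char 5's range; it's byte 1 of E3 AA BE = 0xE3.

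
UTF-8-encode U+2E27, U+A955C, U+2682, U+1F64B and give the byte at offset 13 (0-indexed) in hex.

0x8B

U+2E27 → 3-byte form E2 B8 A7 at offsets 0–2.
U+A955C → 4-byte form F2 A9 95 9C at offsets 3–6.
U+2682 → 3-byte form E2 9A 82 at offsets 7–9.
U+1F64B → 4-byte form F0 9F 99 8B at offsets 10–13.
Offset 13 falls in char 4's range; it's byte 4 of F0 9F 99 8B = 0x8B.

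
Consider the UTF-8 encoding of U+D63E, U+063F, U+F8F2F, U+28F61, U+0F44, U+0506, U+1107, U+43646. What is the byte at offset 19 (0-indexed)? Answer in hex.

0x84

U+D63E → 3-byte form ED 98 BE at offsets 0–2.
U+063F → 2-byte form D8 BF at offsets 3–4.
U+F8F2F → 4-byte form F3 B8 BC AF at offsets 5–8.
U+28F61 → 4-byte form F0 A8 BD A1 at offsets 9–12.
U+0F44 → 3-byte form E0 BD 84 at offsets 13–15.
U+0506 → 2-byte form D4 86 at offsets 16–17.
U+1107 → 3-byte form E1 84 87 at offsets 18–20.
Offset 19 falls in char 7's range; it's byte 2 of E1 84 87 = 0x84.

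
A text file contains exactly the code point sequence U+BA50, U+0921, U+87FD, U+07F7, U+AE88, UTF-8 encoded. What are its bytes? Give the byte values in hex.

U+BA50: 3-byte form → EB A9 90.
U+0921: 3-byte form → E0 A4 A1.
U+87FD: 3-byte form → E8 9F BD.
U+07F7: 2-byte form → DF B7.
U+AE88: 3-byte form → EA BA 88.
Concatenated (14 bytes): EB A9 90 E0 A4 A1 E8 9F BD DF B7 EA BA 88.

EB A9 90 E0 A4 A1 E8 9F BD DF B7 EA BA 88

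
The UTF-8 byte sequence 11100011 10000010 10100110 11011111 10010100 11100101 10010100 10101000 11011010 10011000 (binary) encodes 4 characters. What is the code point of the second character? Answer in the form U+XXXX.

Offset 0: leading byte 0xE3 = 11100011 → 3-byte char #1 = E3 82 A6.
Offset 3: leading byte 0xDF = 11011111 → 2-byte char #2 = DF 94.
Leading byte 0xDF = 11011111 matches 110xxxxx → 2-byte sequence.
Byte 1: 0xDF = 11011111, payload 11111 (5 bits).
Byte 2: 0x94 = 10010100 (10xxxxxx ✓), payload 010100.
Concatenate: 11111010100 = 0x7D4 (11 bits → U+07D4).

U+07D4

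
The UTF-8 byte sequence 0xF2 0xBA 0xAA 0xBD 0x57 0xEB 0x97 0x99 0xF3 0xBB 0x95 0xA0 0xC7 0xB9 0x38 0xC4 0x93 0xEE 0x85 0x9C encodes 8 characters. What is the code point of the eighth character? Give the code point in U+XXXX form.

U+E15C

Offset 0: leading byte 0xF2 = 11110010 → 4-byte char #1 = F2 BA AA BD.
Offset 4: leading byte 0x57 = 01010111 → 1-byte char #2 = 57.
Offset 5: leading byte 0xEB = 11101011 → 3-byte char #3 = EB 97 99.
Offset 8: leading byte 0xF3 = 11110011 → 4-byte char #4 = F3 BB 95 A0.
Offset 12: leading byte 0xC7 = 11000111 → 2-byte char #5 = C7 B9.
Offset 14: leading byte 0x38 = 00111000 → 1-byte char #6 = 38.
Offset 15: leading byte 0xC4 = 11000100 → 2-byte char #7 = C4 93.
Offset 17: leading byte 0xEE = 11101110 → 3-byte char #8 = EE 85 9C.
Leading byte 0xEE = 11101110 matches 1110xxxx → 3-byte sequence.
Byte 1: 0xEE = 11101110, payload 1110 (4 bits).
Byte 2: 0x85 = 10000101 (10xxxxxx ✓), payload 000101.
Byte 3: 0x9C = 10011100 (10xxxxxx ✓), payload 011100.
Concatenate: 1110000101011100 = 0xE15C (16 bits → U+E15C).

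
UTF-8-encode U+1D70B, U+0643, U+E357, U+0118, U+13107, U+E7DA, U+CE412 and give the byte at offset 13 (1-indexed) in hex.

1-indexed offset 13 is 0-indexed offset 12.
U+1D70B → 4-byte form F0 9D 9C 8B at offsets 0–3.
U+0643 → 2-byte form D9 83 at offsets 4–5.
U+E357 → 3-byte form EE 8D 97 at offsets 6–8.
U+0118 → 2-byte form C4 98 at offsets 9–10.
U+13107 → 4-byte form F0 93 84 87 at offsets 11–14.
Offset 12 falls in char 5's range; it's byte 2 of F0 93 84 87 = 0x93.

0x93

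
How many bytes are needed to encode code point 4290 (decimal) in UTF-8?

3

U+10C2 = 0x10C2. UTF-8 uses 1 byte below 0x80, 2 below 0x800, 3 below 0x10000, 4 up to 0x10FFFF. 0x10C2 is in U+0800–U+FFFF → 3 bytes.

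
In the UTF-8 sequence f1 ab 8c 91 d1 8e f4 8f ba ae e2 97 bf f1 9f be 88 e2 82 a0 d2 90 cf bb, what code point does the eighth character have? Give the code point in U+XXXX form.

Offset 0: leading byte 0xF1 = 11110001 → 4-byte char #1 = F1 AB 8C 91.
Offset 4: leading byte 0xD1 = 11010001 → 2-byte char #2 = D1 8E.
Offset 6: leading byte 0xF4 = 11110100 → 4-byte char #3 = F4 8F BA AE.
Offset 10: leading byte 0xE2 = 11100010 → 3-byte char #4 = E2 97 BF.
Offset 13: leading byte 0xF1 = 11110001 → 4-byte char #5 = F1 9F BE 88.
Offset 17: leading byte 0xE2 = 11100010 → 3-byte char #6 = E2 82 A0.
Offset 20: leading byte 0xD2 = 11010010 → 2-byte char #7 = D2 90.
Offset 22: leading byte 0xCF = 11001111 → 2-byte char #8 = CF BB.
Leading byte 0xCF = 11001111 matches 110xxxxx → 2-byte sequence.
Byte 1: 0xCF = 11001111, payload 01111 (5 bits).
Byte 2: 0xBB = 10111011 (10xxxxxx ✓), payload 111011.
Concatenate: 01111111011 = 0x3FB (11 bits → U+03FB).

U+03FB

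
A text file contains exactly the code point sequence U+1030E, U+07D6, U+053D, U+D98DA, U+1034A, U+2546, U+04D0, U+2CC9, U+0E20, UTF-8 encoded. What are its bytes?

U+1030E: 4-byte form → F0 90 8C 8E.
U+07D6: 2-byte form → DF 96.
U+053D: 2-byte form → D4 BD.
U+D98DA: 4-byte form → F3 99 A3 9A.
U+1034A: 4-byte form → F0 90 8D 8A.
U+2546: 3-byte form → E2 95 86.
U+04D0: 2-byte form → D3 90.
U+2CC9: 3-byte form → E2 B3 89.
U+0E20: 3-byte form → E0 B8 A0.
Concatenated (27 bytes): F0 90 8C 8E DF 96 D4 BD F3 99 A3 9A F0 90 8D 8A E2 95 86 D3 90 E2 B3 89 E0 B8 A0.

F0 90 8C 8E DF 96 D4 BD F3 99 A3 9A F0 90 8D 8A E2 95 86 D3 90 E2 B3 89 E0 B8 A0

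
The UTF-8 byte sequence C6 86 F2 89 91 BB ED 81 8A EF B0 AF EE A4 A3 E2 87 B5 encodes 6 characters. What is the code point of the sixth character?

U+21F5

Offset 0: leading byte 0xC6 = 11000110 → 2-byte char #1 = C6 86.
Offset 2: leading byte 0xF2 = 11110010 → 4-byte char #2 = F2 89 91 BB.
Offset 6: leading byte 0xED = 11101101 → 3-byte char #3 = ED 81 8A.
Offset 9: leading byte 0xEF = 11101111 → 3-byte char #4 = EF B0 AF.
Offset 12: leading byte 0xEE = 11101110 → 3-byte char #5 = EE A4 A3.
Offset 15: leading byte 0xE2 = 11100010 → 3-byte char #6 = E2 87 B5.
Leading byte 0xE2 = 11100010 matches 1110xxxx → 3-byte sequence.
Byte 1: 0xE2 = 11100010, payload 0010 (4 bits).
Byte 2: 0x87 = 10000111 (10xxxxxx ✓), payload 000111.
Byte 3: 0xB5 = 10110101 (10xxxxxx ✓), payload 110101.
Concatenate: 0010000111110101 = 0x21F5 (16 bits → U+21F5).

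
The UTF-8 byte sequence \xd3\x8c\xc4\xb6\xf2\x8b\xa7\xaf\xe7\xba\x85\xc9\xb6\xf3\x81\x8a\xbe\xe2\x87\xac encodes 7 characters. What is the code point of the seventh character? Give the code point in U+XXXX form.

Offset 0: leading byte 0xD3 = 11010011 → 2-byte char #1 = D3 8C.
Offset 2: leading byte 0xC4 = 11000100 → 2-byte char #2 = C4 B6.
Offset 4: leading byte 0xF2 = 11110010 → 4-byte char #3 = F2 8B A7 AF.
Offset 8: leading byte 0xE7 = 11100111 → 3-byte char #4 = E7 BA 85.
Offset 11: leading byte 0xC9 = 11001001 → 2-byte char #5 = C9 B6.
Offset 13: leading byte 0xF3 = 11110011 → 4-byte char #6 = F3 81 8A BE.
Offset 17: leading byte 0xE2 = 11100010 → 3-byte char #7 = E2 87 AC.
Leading byte 0xE2 = 11100010 matches 1110xxxx → 3-byte sequence.
Byte 1: 0xE2 = 11100010, payload 0010 (4 bits).
Byte 2: 0x87 = 10000111 (10xxxxxx ✓), payload 000111.
Byte 3: 0xAC = 10101100 (10xxxxxx ✓), payload 101100.
Concatenate: 0010000111101100 = 0x21EC (16 bits → U+21EC).

U+21EC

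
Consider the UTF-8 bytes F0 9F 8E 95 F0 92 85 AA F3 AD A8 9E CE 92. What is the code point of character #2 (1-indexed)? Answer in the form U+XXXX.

Offset 0: leading byte 0xF0 = 11110000 → 4-byte char #1 = F0 9F 8E 95.
Offset 4: leading byte 0xF0 = 11110000 → 4-byte char #2 = F0 92 85 AA.
Leading byte 0xF0 = 11110000 matches 11110xxx → 4-byte sequence.
Byte 1: 0xF0 = 11110000, payload 000 (3 bits).
Byte 2: 0x92 = 10010010 (10xxxxxx ✓), payload 010010.
Byte 3: 0x85 = 10000101 (10xxxxxx ✓), payload 000101.
Byte 4: 0xAA = 10101010 (10xxxxxx ✓), payload 101010.
Concatenate: 000010010000101101010 = 0x1216A (21 bits → U+1216A).

U+1216A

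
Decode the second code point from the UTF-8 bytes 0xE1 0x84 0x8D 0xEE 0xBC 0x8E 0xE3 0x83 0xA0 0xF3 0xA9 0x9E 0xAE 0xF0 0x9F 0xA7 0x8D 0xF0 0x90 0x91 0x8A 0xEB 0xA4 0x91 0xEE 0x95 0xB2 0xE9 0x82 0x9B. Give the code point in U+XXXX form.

Offset 0: leading byte 0xE1 = 11100001 → 3-byte char #1 = E1 84 8D.
Offset 3: leading byte 0xEE = 11101110 → 3-byte char #2 = EE BC 8E.
Leading byte 0xEE = 11101110 matches 1110xxxx → 3-byte sequence.
Byte 1: 0xEE = 11101110, payload 1110 (4 bits).
Byte 2: 0xBC = 10111100 (10xxxxxx ✓), payload 111100.
Byte 3: 0x8E = 10001110 (10xxxxxx ✓), payload 001110.
Concatenate: 1110111100001110 = 0xEF0E (16 bits → U+EF0E).

U+EF0E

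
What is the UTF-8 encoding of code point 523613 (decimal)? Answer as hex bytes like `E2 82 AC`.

U+7FD5D = 0x7FD5D = 523613 decimal. In range U+10000–U+10FFFF → 4-byte form: 11110xxx 10xxxxxx 10xxxxxx 10xxxxxx.
Binary (21 bits): 001111111110101011101.
Split 3+6+6+6: 001 | 111111 | 110101 | 011101.
Byte 1: 11110001 = 0xF1.
Byte 2: 10111111 = 0xBF.
Byte 3: 10110101 = 0xB5.
Byte 4: 10011101 = 0x9D.

F1 BF B5 9D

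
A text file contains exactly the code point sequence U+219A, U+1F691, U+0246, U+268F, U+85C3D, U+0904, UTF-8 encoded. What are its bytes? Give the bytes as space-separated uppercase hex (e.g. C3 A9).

U+219A: 3-byte form → E2 86 9A.
U+1F691: 4-byte form → F0 9F 9A 91.
U+0246: 2-byte form → C9 86.
U+268F: 3-byte form → E2 9A 8F.
U+85C3D: 4-byte form → F2 85 B0 BD.
U+0904: 3-byte form → E0 A4 84.
Concatenated (19 bytes): E2 86 9A F0 9F 9A 91 C9 86 E2 9A 8F F2 85 B0 BD E0 A4 84.

E2 86 9A F0 9F 9A 91 C9 86 E2 9A 8F F2 85 B0 BD E0 A4 84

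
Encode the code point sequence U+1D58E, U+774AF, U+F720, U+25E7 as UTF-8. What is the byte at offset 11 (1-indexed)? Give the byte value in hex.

0xA0

1-indexed offset 11 is 0-indexed offset 10.
U+1D58E → 4-byte form F0 9D 96 8E at offsets 0–3.
U+774AF → 4-byte form F1 B7 92 AF at offsets 4–7.
U+F720 → 3-byte form EF 9C A0 at offsets 8–10.
Offset 10 falls in char 3's range; it's byte 3 of EF 9C A0 = 0xA0.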